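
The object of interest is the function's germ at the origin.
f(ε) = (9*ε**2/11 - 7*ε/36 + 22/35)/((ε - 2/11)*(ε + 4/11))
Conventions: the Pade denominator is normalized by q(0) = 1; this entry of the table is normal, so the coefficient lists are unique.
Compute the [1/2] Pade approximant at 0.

The Pade approximant has numerator coefficients [-1331/140, 3672229847/3103900704]; denominator coefficients [1, -1216388513/474207052, -176079938273/10432555144].

Taylor coefficients needed (expand at 0): a_0 = -1331/140, a_1 = -233893/10080, a_2 = -8869619/40320, a_3 = -10277861/10752.
Write the denominator as Q(ε) = 1 + q1*ε + q2*ε^2. Requiring Q*f - P = O(ε^4) with deg P <= 1 kills the coefficients of ε^2..ε^3 in Q*f:
  ε^2: a_2 + q1*a_1 + q2*a_0 = 0, i.e. -8869619/40320 + (-233893/10080)*q1 + (-1331/140)*q2 = 0.
  ε^3: a_3 + q1*a_2 + q2*a_1 = 0, i.e. -10277861/10752 + (-8869619/40320)*q1 + (-233893/10080)*q2 = 0.
Solving this linear system: q1 = -1216388513/474207052, q2 = -176079938273/10432555144.
The numerator is Q*f truncated at degree 1: P0 = a_0 = -1331/140; P1 = a_1 + q1*a_0 = 3672229847/3103900704.


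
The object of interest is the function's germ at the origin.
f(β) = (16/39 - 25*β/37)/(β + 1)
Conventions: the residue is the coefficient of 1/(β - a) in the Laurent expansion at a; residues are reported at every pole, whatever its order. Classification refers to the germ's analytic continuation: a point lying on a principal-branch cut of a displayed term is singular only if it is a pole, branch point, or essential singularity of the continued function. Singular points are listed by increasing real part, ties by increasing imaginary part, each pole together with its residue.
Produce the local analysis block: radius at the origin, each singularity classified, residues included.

Radius of convergence at 0: 1.
At -1: a pole of order 1; residue 1567/1443.

Denominator factor (β + 1): pole of order 1 at -1, modulus 1.
The radius of convergence is the smallest modulus among the singular points: 1.
At the order-1 pole -1 set g(β) = (β - (-1))*f(β) = 16/39 - 25*β/37.
Simple pole: residue = g(a) at a = -1, which is 1567/1443.


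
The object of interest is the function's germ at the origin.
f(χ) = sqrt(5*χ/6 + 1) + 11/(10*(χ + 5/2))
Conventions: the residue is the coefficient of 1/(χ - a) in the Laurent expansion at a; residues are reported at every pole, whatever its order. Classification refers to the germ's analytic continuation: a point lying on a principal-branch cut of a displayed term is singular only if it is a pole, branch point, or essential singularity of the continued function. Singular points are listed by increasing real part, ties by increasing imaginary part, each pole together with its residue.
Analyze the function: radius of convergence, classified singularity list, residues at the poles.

Radius of convergence at 0: 6/5.
At -5/2: a pole of order 1; residue 11/10.
At -6/5: an algebraic (square-root) branch point.

Denominator factor (χ + 5/2): pole of order 1 at -5/2, modulus 5/2.
Branch term (1)*sqrt(1 - χ/(-6/5)): its argument vanishes at χ = -6/5, a square-root branch point, modulus 6/5.
The radius of convergence is the smallest modulus among the singular points: 6/5.
The branch term is analytic at -5/2 and contributes nothing to the residue; only the rational part matters.
At the order-1 pole -5/2 set g(χ) = (χ - (-5/2))*(rational part) = 11/10.
Simple pole: residue = g(a) at a = -5/2, which is 11/10.
List the singular points by increasing real part (a conjugate pair: the negative imaginary part first).


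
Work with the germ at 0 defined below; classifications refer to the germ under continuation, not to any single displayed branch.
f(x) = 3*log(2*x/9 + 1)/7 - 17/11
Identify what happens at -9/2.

The point is a logarithmic branch point.

The term (3/7)*log(1 - x/(-9/2)) has argument 1 - -9/2/(-9/2) = 0 at -9/2: a logarithmic (infinitely-sheeted) branch point; the remaining terms are analytic or single-valued there.


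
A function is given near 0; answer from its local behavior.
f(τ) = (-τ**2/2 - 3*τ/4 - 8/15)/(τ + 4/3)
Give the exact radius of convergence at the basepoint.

Denominator factor (τ + 4/3): pole of order 1 at -4/3, modulus 4/3.
The radius of convergence is the smallest modulus among the singular points: 4/3.

The radius of convergence is 4/3.


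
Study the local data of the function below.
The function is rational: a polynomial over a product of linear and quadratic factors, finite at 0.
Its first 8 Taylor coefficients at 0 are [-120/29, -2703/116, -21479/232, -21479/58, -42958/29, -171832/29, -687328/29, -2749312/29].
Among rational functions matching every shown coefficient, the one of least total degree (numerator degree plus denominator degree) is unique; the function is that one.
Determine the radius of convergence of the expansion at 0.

The radius of convergence is 1/4.

No rational of total degree below 3 reproduces all 8 coefficients; solving the [2/1] Pade equations on them gives f(r) = (-5*r**2/32 + 27*r/16 + 30/29)/(r - 1/4), whose expansion matches every shown term.
Denominator factor (r - 1/4): pole of order 1 at 1/4, modulus 1/4.
The radius of convergence is the smallest modulus among the singular points: 1/4.


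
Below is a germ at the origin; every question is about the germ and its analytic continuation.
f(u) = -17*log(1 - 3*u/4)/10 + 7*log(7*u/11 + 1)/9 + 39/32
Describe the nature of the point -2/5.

The point is a regular point.

There is no denominator, hence no pole anywhere.
Branch term log(1 - u/(-11/7)): argument at -2/5 is 41/55, nonzero, so -2/5 is not its branch point (a point on a principal cut is still regular for the continued germ).
Branch term log(1 - u/(4/3)): argument at -2/5 is 13/10, nonzero, so -2/5 is not its branch point (a point on a principal cut is still regular for the continued germ).
So the germ continues analytically to -2/5.


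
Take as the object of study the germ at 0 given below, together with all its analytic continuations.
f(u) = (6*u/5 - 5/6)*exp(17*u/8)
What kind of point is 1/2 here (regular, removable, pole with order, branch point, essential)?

There is no denominator, hence no pole anywhere.
The factor exp(17*u/8) is entire.
So the germ continues analytically to 1/2.

The point is a regular point.


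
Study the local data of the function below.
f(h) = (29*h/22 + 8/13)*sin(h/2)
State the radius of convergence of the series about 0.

The factor sin(h/2) is entire and contributes no finite singular point.
The polynomial part has no poles.
No finite singular points: the Taylor series at 0 converges everywhere.

The radius of convergence is infinite.


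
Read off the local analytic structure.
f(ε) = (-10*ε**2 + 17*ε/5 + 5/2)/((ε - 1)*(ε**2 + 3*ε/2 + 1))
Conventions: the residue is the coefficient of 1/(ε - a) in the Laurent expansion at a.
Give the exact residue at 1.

At the order-1 pole 1 set g(ε) = (ε - (1))*f(ε) = (-10*ε**2 + 17*ε/5 + 5/2)/(ε**2 + 3*ε/2 + 1).
Simple pole: residue = g(a) at a = 1, which is -41/35.

The residue is -41/35.


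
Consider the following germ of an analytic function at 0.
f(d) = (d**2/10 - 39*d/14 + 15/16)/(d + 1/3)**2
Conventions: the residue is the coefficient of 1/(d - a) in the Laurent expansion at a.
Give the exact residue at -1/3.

The residue is -599/210.

At the order-2 pole -1/3 set g(d) = (d - (-1/3))^2*f(d) = d**2/10 - 39*d/14 + 15/16.
Order-2 pole: residue = g'(a); g'(-1/3) = -599/210, so the residue is -599/210.


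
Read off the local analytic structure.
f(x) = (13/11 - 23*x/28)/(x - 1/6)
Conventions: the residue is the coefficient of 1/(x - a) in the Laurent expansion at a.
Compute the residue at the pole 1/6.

At the order-1 pole 1/6 set g(x) = (x - (1/6))*f(x) = 13/11 - 23*x/28.
Simple pole: residue = g(a) at a = 1/6, which is 1931/1848.

The residue is 1931/1848.


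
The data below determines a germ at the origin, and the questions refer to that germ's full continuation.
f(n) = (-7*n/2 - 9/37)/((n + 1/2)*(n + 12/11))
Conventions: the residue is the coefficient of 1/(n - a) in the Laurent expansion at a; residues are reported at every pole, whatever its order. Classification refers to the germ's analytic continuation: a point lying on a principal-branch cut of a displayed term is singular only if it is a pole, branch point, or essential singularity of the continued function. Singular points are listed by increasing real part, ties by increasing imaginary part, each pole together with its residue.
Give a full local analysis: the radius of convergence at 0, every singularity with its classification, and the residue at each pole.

Denominator factor (n + 1/2): pole of order 1 at -1/2, modulus 1/2.
Denominator factor (n + 12/11): pole of order 1 at -12/11, modulus 12/11.
The radius of convergence is the smallest modulus among the singular points: 1/2.
At the order-1 pole -12/11 set g(n) = (n - (-12/11))*f(n) = (-7*n/2 - 9/37)/(n + 1/2).
Simple pole: residue = g(a) at a = -12/11, which is -2910/481.
At the order-1 pole -1/2 set g(n) = (n - (-1/2))*f(n) = (-7*n/2 - 9/37)/(n + 12/11).
Simple pole: residue = g(a) at a = -1/2, which is 2453/962.
List the singular points by increasing real part (a conjugate pair: the negative imaginary part first).

Radius of convergence at 0: 1/2.
At -12/11: a pole of order 1; residue -2910/481.
At -1/2: a pole of order 1; residue 2453/962.


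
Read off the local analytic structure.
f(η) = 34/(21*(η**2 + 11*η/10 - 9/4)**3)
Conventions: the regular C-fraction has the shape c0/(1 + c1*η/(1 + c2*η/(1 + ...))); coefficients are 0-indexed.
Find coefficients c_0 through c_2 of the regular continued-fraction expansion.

Taylor coefficients (expand at 0): a_0 = -2176/15309, a_1 = -47872/229635, a_2 = -4064768/10333575.
c0 = a_0 = -2176/15309. Peel one level at a time: if S = 1 + c*η/S' with S'(0) = 1, then c is the η-coefficient of S and S' = c*η/(S - 1).
S_1 = c0/f = 1 + (-22/15)*η + (-416/675)*η^2 + ...; c1 = -22/15.
S_2 = c1*η/(S_1 - 1) = 1 + (-208/495)*η + ...; c2 = -208/495.

The regular C-fraction coefficients are [-2176/15309, -22/15, -208/495].


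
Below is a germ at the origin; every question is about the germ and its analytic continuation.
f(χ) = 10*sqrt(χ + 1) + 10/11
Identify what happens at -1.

The point is an algebraic (square-root) branch point.

The term (10)*sqrt(1 - χ/(-1)) has argument 1 - -1/(-1) = 0 at -1: a square-root (algebraic, two-sheeted) branch point; the remaining terms are analytic or single-valued there.


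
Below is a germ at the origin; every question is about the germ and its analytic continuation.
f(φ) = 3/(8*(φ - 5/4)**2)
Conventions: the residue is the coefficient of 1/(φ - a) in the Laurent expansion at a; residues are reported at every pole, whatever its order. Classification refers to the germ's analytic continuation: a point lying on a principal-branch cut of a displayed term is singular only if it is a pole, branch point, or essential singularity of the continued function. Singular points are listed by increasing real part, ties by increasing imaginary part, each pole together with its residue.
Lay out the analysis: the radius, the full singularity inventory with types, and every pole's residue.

Radius of convergence at 0: 5/4.
At 5/4: a pole of order 2; residue 0.

Denominator factor (φ - 5/4)^2: pole of order 2 at 5/4, modulus 5/4.
The radius of convergence is the smallest modulus among the singular points: 5/4.
At the order-2 pole 5/4 set g(φ) = (φ - (5/4))^2*f(φ) = 3/8.
Order-2 pole: residue = g'(a); g'(5/4) = 0, so the residue is 0.


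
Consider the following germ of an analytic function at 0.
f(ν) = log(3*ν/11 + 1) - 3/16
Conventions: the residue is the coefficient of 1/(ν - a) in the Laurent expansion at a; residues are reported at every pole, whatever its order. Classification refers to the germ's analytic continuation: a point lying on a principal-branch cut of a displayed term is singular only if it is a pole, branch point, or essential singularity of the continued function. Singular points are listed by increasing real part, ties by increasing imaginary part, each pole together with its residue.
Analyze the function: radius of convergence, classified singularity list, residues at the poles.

Radius of convergence at 0: 11/3.
At -11/3: a logarithmic branch point.

Branch term (1)*log(1 - ν/(-11/3)): its argument vanishes at ν = -11/3, a logarithmic branch point, modulus 11/3.
The radius of convergence is the smallest modulus among the singular points: 11/3.


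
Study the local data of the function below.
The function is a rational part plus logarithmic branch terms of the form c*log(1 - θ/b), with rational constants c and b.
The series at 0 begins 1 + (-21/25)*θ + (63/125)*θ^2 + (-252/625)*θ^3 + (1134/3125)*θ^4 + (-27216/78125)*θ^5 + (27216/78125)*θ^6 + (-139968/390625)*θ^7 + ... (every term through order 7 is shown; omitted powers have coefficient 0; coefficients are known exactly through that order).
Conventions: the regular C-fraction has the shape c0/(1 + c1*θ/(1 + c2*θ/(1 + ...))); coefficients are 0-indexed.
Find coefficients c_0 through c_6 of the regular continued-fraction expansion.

Taylor coefficients (read off): a_0 = 1, a_1 = -21/25, a_2 = 63/125, a_3 = -252/625, a_4 = 1134/3125, a_5 = -27216/78125, a_6 = 27216/78125.
c0 = a_0 = 1. Peel one level at a time: if S = 1 + c*θ/S' with S'(0) = 1, then c is the θ-coefficient of S and S' = c*θ/(S - 1).
S_1 = c0/f = 1 + (21/25)*θ + (126/625)*θ^2 + ...; c1 = 21/25.
S_2 = c1*θ/(S_1 - 1) = 1 + (-6/25)*θ + (-3/25)*θ^2 + ...; c2 = -6/25.
S_3 = c2*θ/(S_2 - 1) = 1 + (-1/2)*θ + (11/20)*θ^2 + ...; c3 = -1/2.
S_4 = c3*θ/(S_3 - 1) = 1 + (11/10)*θ + (-12/125)*θ^2 + ...; c4 = 11/10.
S_5 = c4*θ/(S_4 - 1) = 1 + (24/275)*θ + (-3384/75625)*θ^2 + ...; c5 = 24/275.
S_6 = c5*θ/(S_5 - 1) = 1 + (141/275)*θ + ...; c6 = 141/275.

The regular C-fraction coefficients are [1, 21/25, -6/25, -1/2, 11/10, 24/275, 141/275].


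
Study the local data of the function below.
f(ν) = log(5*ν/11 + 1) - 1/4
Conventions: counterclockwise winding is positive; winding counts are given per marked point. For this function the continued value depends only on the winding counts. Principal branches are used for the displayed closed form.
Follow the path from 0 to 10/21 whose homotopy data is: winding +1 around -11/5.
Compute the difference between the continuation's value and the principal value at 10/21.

Continued minus principal equals (2)*pi*i.

The rational part is single-valued and drops out of the difference; each branch term changes only by its own monodromy.
(1)*log(1 - ν/(-11/5)): each positive loop around -11/5 adds 2*pi*i to the log, so winding +1 contributes (1)*(1)*2*pi*i = (2)*pi*i.
Summing the contributions at ν = 10/21 gives (2)*pi*i.


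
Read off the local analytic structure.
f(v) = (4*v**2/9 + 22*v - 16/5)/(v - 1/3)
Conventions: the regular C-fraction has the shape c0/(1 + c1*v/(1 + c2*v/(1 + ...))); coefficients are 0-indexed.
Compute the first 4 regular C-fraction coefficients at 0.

Taylor coefficients (expand at 0): a_0 = 48/5, a_1 = -186/5, a_2 = -1694/15, a_3 = -1694/5.
c0 = a_0 = 48/5. Peel one level at a time: if S = 1 + c*v/S' with S'(0) = 1, then c is the v-coefficient of S and S' = c*v/(S - 1).
S_1 = c0/f = 1 + (31/8)*v + (15425/576)*v^2 + ...; c1 = 31/8.
S_2 = c1*v/(S_1 - 1) = 1 + (-15425/2232)*v + (8470/77841)*v^2 + ...; c2 = -15425/2232.
S_3 = c2*v/(S_2 - 1) = 1 + (13552/860715)*v + ...; c3 = 13552/860715.

The regular C-fraction coefficients are [48/5, 31/8, -15425/2232, 13552/860715].


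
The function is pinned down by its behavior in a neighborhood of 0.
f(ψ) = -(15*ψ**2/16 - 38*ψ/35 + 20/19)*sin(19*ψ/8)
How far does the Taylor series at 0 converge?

The factor -sin(19*ψ/8) is entire and contributes no finite singular point.
The polynomial part has no poles.
No finite singular points: the Taylor series at 0 converges everywhere.

The radius of convergence is infinite.


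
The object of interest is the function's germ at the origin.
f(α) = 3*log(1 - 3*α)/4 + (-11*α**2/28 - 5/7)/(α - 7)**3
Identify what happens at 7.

The point is a pole of order 3.

The denominator factor α - 7 vanishes at 7 and appears to the power 3; the numerator there equals -559/28, nonzero, and no other factor vanishes.
The branch terms are analytic at this point.
Hence a pole whose order is the multiplicity, 3.


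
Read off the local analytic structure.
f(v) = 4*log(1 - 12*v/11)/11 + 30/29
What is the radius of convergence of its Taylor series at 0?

Branch term (4/11)*log(1 - v/(11/12)): its argument vanishes at v = 11/12, a logarithmic branch point, modulus 11/12.
The radius of convergence is the smallest modulus among the singular points: 11/12.

The radius of convergence is 11/12.


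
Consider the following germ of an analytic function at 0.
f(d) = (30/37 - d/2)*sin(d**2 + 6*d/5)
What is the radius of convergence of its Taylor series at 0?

The radius of convergence is infinite.

The factor sin(d**2 + 6*d/5) is entire and contributes no finite singular point.
The polynomial part has no poles.
No finite singular points: the Taylor series at 0 converges everywhere.


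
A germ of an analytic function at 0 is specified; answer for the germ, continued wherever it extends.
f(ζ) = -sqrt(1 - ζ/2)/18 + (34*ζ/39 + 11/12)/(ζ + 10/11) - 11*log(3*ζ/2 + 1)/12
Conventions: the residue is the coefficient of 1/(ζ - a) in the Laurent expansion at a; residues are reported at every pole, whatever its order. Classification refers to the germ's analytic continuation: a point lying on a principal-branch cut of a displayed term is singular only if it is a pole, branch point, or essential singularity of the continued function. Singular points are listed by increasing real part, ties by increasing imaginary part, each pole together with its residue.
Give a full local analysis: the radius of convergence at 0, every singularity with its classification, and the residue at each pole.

Denominator factor (ζ + 10/11): pole of order 1 at -10/11, modulus 10/11.
Branch term (-11/12)*log(1 - ζ/(-2/3)): its argument vanishes at ζ = -2/3, a logarithmic branch point, modulus 2/3.
Branch term (-1/18)*sqrt(1 - ζ/(2)): its argument vanishes at ζ = 2, a square-root branch point, modulus 2.
The radius of convergence is the smallest modulus among the singular points: 2/3.
The branch terms are analytic at -10/11 and contribute nothing to the residue; only the rational part matters.
At the order-1 pole -10/11 set g(ζ) = (ζ - (-10/11))*(rational part) = 34*ζ/39 + 11/12.
Simple pole: residue = g(a) at a = -10/11, which is 71/572.
List the singular points by increasing real part (a conjugate pair: the negative imaginary part first).

Radius of convergence at 0: 2/3.
At -10/11: a pole of order 1; residue 71/572.
At -2/3: a logarithmic branch point.
At 2: an algebraic (square-root) branch point.


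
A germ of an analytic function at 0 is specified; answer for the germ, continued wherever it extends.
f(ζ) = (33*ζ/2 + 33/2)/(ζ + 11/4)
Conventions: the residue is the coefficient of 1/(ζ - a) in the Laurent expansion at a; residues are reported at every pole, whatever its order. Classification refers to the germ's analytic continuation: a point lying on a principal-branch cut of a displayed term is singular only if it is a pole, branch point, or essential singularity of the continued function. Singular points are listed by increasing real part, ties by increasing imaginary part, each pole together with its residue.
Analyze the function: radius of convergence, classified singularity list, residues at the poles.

Radius of convergence at 0: 11/4.
At -11/4: a pole of order 1; residue -231/8.

Denominator factor (ζ + 11/4): pole of order 1 at -11/4, modulus 11/4.
The radius of convergence is the smallest modulus among the singular points: 11/4.
At the order-1 pole -11/4 set g(ζ) = (ζ - (-11/4))*f(ζ) = 33*ζ/2 + 33/2.
Simple pole: residue = g(a) at a = -11/4, which is -231/8.


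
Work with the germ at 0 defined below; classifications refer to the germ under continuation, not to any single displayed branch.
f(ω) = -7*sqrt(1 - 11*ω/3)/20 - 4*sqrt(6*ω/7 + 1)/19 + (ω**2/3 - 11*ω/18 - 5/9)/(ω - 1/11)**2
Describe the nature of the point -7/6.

The term (-4/19)*sqrt(1 - ω/(-7/6)) has argument 1 - -7/6/(-7/6) = 0 at -7/6: a square-root (algebraic, two-sheeted) branch point; the remaining terms are analytic or single-valued there.

The point is an algebraic (square-root) branch point.


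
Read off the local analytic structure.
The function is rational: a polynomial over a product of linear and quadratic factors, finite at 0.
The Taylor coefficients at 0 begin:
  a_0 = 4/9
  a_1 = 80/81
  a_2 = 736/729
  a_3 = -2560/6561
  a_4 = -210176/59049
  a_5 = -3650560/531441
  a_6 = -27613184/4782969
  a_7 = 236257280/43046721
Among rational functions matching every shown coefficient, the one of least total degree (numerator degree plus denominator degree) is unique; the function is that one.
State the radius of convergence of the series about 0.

No rational of total degree below 2 reproduces all 8 coefficients; solving the [0/2] Pade equations on them gives f(φ) = 1/(6*(φ**2 - 5*φ/6 + 3/8)), whose expansion matches every shown term.
Denominator factor (φ**2 - 5*φ/6 + 3/8): discriminant -29/36, complex-conjugate roots (5/12) + ((1/12)*sqrt(29))*i and (5/12) - ((1/12)*sqrt(29))*i; poles of order 1, moduli (1/4)*sqrt(6) and (1/4)*sqrt(6).
The radius of convergence is the smallest modulus among the singular points: (1/4)*sqrt(6).

The radius of convergence is (1/4)*sqrt(6).


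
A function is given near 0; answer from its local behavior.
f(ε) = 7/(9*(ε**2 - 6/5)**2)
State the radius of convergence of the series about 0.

The radius of convergence is (1/5)*sqrt(30).

Denominator factor (ε**2 - 6/5)^2: discriminant 24/5, real irrational roots (1/5)*sqrt(30) and -(1/5)*sqrt(30); poles of order 2, moduli (1/5)*sqrt(30) and (1/5)*sqrt(30).
The radius of convergence is the smallest modulus among the singular points: (1/5)*sqrt(30).


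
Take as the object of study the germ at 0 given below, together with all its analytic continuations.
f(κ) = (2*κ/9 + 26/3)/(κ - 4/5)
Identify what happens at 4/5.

The point is a pole of order 1.

The denominator factor κ - 4/5 vanishes at 4/5 and appears to the power 1; the numerator there equals 398/45, nonzero, and no other factor vanishes.
Hence a pole whose order is the multiplicity, 1.


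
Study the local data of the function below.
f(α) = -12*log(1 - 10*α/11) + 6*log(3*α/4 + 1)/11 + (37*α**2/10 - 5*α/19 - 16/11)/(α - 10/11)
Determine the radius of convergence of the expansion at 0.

The radius of convergence is 10/11.

Denominator factor (α - 10/11): pole of order 1 at 10/11, modulus 10/11.
Branch term (-12)*log(1 - α/(11/10)): its argument vanishes at α = 11/10, a logarithmic branch point, modulus 11/10.
Branch term (6/11)*log(1 - α/(-4/3)): its argument vanishes at α = -4/3, a logarithmic branch point, modulus 4/3.
The radius of convergence is the smallest modulus among the singular points: 10/11.


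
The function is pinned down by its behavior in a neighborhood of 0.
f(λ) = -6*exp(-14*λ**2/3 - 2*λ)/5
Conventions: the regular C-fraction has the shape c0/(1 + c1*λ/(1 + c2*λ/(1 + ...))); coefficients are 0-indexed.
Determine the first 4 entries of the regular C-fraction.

The regular C-fraction coefficients are [-6/5, 2, -10/3, 26/15].

Taylor coefficients (expand at 0): a_0 = -6/5, a_1 = 12/5, a_2 = 16/5, a_3 = -48/5.
c0 = a_0 = -6/5. Peel one level at a time: if S = 1 + c*λ/S' with S'(0) = 1, then c is the λ-coefficient of S and S' = c*λ/(S - 1).
S_1 = c0/f = 1 + (2)*λ + (20/3)*λ^2 + ...; c1 = 2.
S_2 = c1*λ/(S_1 - 1) = 1 + (-10/3)*λ + (52/9)*λ^2 + ...; c2 = -10/3.
S_3 = c2*λ/(S_2 - 1) = 1 + (26/15)*λ + ...; c3 = 26/15.


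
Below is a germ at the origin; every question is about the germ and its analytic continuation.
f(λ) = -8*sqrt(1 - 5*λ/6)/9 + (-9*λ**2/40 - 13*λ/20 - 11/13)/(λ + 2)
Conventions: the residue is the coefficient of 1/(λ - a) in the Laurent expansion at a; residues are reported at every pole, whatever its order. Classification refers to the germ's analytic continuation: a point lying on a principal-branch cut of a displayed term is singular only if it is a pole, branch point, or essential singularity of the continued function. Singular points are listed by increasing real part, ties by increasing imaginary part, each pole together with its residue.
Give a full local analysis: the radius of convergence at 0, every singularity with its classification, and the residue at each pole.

Denominator factor (λ + 2): pole of order 1 at -2, modulus 2.
Branch term (-8/9)*sqrt(1 - λ/(6/5)): its argument vanishes at λ = 6/5, a square-root branch point, modulus 6/5.
The radius of convergence is the smallest modulus among the singular points: 6/5.
The branch term is analytic at -2 and contributes nothing to the residue; only the rational part matters.
At the order-1 pole -2 set g(λ) = (λ - (-2))*(rational part) = -9*λ**2/40 - 13*λ/20 - 11/13.
Simple pole: residue = g(a) at a = -2, which is -29/65.
List the singular points by increasing real part (a conjugate pair: the negative imaginary part first).

Radius of convergence at 0: 6/5.
At -2: a pole of order 1; residue -29/65.
At 6/5: an algebraic (square-root) branch point.


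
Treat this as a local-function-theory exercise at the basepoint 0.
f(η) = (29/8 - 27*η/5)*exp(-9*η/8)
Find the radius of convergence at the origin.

The radius of convergence is infinite.

The factor exp(-9*η/8) is entire and contributes no finite singular point.
The polynomial part has no poles.
No finite singular points: the Taylor series at 0 converges everywhere.


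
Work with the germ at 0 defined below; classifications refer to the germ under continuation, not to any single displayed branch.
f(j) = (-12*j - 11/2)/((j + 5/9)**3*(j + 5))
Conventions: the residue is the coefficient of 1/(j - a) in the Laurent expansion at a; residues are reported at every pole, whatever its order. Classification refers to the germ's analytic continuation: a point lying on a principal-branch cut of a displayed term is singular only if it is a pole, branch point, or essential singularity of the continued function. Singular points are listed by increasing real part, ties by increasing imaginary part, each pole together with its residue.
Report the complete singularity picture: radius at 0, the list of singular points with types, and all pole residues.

Denominator factor (j + 5): pole of order 1 at -5, modulus 5.
Denominator factor (j + 5/9)^3: pole of order 3 at -5/9, modulus 5/9.
The radius of convergence is the smallest modulus among the singular points: 5/9.
At the order-1 pole -5 set g(j) = (j - (-5))*f(j) = (-12*j - 11/2)/(j + 5/9)**3.
Simple pole: residue = g(a) at a = -5, which is -79461/128000.
At the order-3 pole -5/9 set g(j) = (j - (-5/9))^3*f(j) = (-12*j - 11/2)/(j + 5).
Order-3 pole: residue = g''(a)/2; g''(-5/9) = 79461/64000, so the residue is 79461/128000.
List the singular points by increasing real part (a conjugate pair: the negative imaginary part first).

Radius of convergence at 0: 5/9.
At -5: a pole of order 1; residue -79461/128000.
At -5/9: a pole of order 3; residue 79461/128000.


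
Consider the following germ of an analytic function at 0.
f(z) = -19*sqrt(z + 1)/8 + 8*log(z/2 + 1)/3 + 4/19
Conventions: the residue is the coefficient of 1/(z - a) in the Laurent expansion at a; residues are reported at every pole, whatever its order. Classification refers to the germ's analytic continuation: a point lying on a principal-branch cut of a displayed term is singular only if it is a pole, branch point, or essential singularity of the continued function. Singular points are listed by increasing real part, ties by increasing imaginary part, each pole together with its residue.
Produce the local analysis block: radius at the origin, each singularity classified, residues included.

Branch term (8/3)*log(1 - z/(-2)): its argument vanishes at z = -2, a logarithmic branch point, modulus 2.
Branch term (-19/8)*sqrt(1 - z/(-1)): its argument vanishes at z = -1, a square-root branch point, modulus 1.
The radius of convergence is the smallest modulus among the singular points: 1.
List the singular points by increasing real part (a conjugate pair: the negative imaginary part first).

Radius of convergence at 0: 1.
At -2: a logarithmic branch point.
At -1: an algebraic (square-root) branch point.


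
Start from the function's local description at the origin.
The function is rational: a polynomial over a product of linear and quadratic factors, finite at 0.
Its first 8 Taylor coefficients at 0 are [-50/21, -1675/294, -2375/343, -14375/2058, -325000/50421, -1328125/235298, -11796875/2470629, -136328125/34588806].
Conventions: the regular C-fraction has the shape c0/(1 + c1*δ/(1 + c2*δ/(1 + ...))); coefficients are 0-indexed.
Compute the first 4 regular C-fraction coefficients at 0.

Taylor coefficients (read off): a_0 = -50/21, a_1 = -1675/294, a_2 = -2375/343, a_3 = -14375/2058.
c0 = a_0 = -50/21. Peel one level at a time: if S = 1 + c*δ/S' with S'(0) = 1, then c is the δ-coefficient of S and S' = c*δ/(S - 1).
S_1 = c0/f = 1 + (-67/28)*δ + (2209/784)*δ^2 + ...; c1 = -67/28.
S_2 = c1*δ/(S_1 - 1) = 1 + (2209/1876)*δ + (55225/219961)*δ^2 + ...; c2 = 2209/1876.
S_3 = c2*δ/(S_2 - 1) = 1 + (-100/469)*δ + ...; c3 = -100/469.

The regular C-fraction coefficients are [-50/21, -67/28, 2209/1876, -100/469].


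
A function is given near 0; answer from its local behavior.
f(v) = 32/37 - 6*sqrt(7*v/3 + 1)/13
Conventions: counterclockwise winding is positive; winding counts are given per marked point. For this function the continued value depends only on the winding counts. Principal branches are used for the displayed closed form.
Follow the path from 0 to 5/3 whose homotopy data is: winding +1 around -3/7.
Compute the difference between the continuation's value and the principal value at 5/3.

Continued minus principal equals (8/13)*sqrt(11).

The rational part is single-valued and drops out of the difference; each branch term changes only by its own monodromy.
(-6/13)*sqrt(1 - v/(-3/7)): winding +1 is odd, the square root flips sign, contributing -2*(-6/13)*sqrt(1 - (5/3)/(-3/7)) = -2*(-6/13)*sqrt(44/9) = (8/13)*sqrt(11).
Summing the contributions at v = 5/3 gives (8/13)*sqrt(11).


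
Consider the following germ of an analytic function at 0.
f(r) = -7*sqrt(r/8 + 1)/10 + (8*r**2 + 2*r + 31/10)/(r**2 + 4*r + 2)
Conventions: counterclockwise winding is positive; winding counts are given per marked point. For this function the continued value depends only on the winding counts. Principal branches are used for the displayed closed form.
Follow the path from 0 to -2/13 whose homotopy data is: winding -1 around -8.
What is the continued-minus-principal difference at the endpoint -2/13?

The rational part is single-valued and drops out of the difference; each branch term changes only by its own monodromy.
(-7/10)*sqrt(1 - r/(-8)): winding -1 is odd, the square root flips sign, contributing -2*(-7/10)*sqrt(1 - (-2/13)/(-8)) = -2*(-7/10)*sqrt(51/52) = (7/130)*sqrt(663).
Summing the contributions at r = -2/13 gives (7/130)*sqrt(663).

Continued minus principal equals (7/130)*sqrt(663).


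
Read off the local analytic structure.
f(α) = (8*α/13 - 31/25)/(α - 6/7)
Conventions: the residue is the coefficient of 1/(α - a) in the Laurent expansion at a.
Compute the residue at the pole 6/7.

At the order-1 pole 6/7 set g(α) = (α - (6/7))*f(α) = 8*α/13 - 31/25.
Simple pole: residue = g(a) at a = 6/7, which is -1621/2275.

The residue is -1621/2275.


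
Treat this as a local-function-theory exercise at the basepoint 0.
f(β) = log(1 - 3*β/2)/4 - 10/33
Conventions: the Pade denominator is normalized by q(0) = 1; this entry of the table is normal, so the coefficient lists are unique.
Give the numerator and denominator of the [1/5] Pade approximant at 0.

Taylor coefficients needed (expand at 0): a_0 = -10/33, a_1 = -3/8, a_2 = -9/32, a_3 = -9/32, a_4 = -81/256, a_5 = -243/640, a_6 = -243/512.
Write the denominator as Q(β) = 1 + q1*β + q2*β^2 + q3*β^3 + q4*β^4 + q5*β^5. Requiring Q*f - P = O(β^7) with deg P <= 1 kills the coefficients of β^2..β^6 in Q*f:
  β^2: a_2 + q1*a_1 + q2*a_0 = 0, i.e. -9/32 + (-3/8)*q1 + (-10/33)*q2 = 0.
  β^3: a_3 + q1*a_2 + q2*a_1 + q3*a_0 = 0, i.e. -9/32 + (-9/32)*q1 + (-3/8)*q2 + (-10/33)*q3 = 0.
  β^4: a_4 + q1*a_3 + q2*a_2 + q3*a_1 + q4*a_0 = 0, i.e. -81/256 + (-9/32)*q1 + (-9/32)*q2 + (-3/8)*q3 + (-10/33)*q4 = 0.
  β^5: a_5 + q1*a_4 + q2*a_3 + q3*a_2 + q4*a_1 + q5*a_0 = 0, i.e. -243/640 + (-81/256)*q1 + (-9/32)*q2 + (-9/32)*q3 + (-3/8)*q4 + (-10/33)*q5 = 0.
  β^6: a_6 + q1*a_5 + q2*a_4 + q3*a_3 + q4*a_2 + q5*a_1 = 0, i.e. -243/512 + (-243/640)*q1 + (-81/256)*q2 + (-9/32)*q3 + (-9/32)*q4 + (-3/8)*q5 = 0.
Solving this linear system: q1 = -184581/149548, q2 = 358479/598192, q3 = -1254231/2392768, q4 = 9277983/47855360, q5 = -52420203/191421440.
The numerator is Q*f truncated at degree 1: P0 = a_0 = -10/33; P1 = a_1 + q1*a_0 = -3231/3290056.

The Pade approximant has numerator coefficients [-10/33, -3231/3290056]; denominator coefficients [1, -184581/149548, 358479/598192, -1254231/2392768, 9277983/47855360, -52420203/191421440].


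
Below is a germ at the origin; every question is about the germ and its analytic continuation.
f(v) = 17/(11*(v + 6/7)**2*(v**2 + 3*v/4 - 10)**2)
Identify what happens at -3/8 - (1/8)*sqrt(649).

The point is a pole of order 2.

The denominator factor v**2 + 3*v/4 - 10 vanishes at -3/8 - (1/8)*sqrt(649) and appears to the power 2; the numerator there equals 17/11, nonzero, and no other factor vanishes.
Hence a pole whose order is the multiplicity, 2.


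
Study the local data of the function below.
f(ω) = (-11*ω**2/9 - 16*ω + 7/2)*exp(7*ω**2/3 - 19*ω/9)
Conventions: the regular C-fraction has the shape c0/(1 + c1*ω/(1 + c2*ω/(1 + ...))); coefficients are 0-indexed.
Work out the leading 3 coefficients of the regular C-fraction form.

Taylor coefficients (expand at 0): a_0 = 7/2, a_1 = -421/18, a_2 = 15721/324.
c0 = a_0 = 7/2. Peel one level at a time: if S = 1 + c*ω/S' with S'(0) = 1, then c is the ω-coefficient of S and S' = c*ω/(S - 1).
S_1 = c0/f = 1 + (421/63)*ω + (244435/7938)*ω^2 + ...; c1 = 421/63.
S_2 = c1*ω/(S_1 - 1) = 1 + (-244435/53046)*ω + ...; c2 = -244435/53046.

The regular C-fraction coefficients are [7/2, 421/63, -244435/53046].


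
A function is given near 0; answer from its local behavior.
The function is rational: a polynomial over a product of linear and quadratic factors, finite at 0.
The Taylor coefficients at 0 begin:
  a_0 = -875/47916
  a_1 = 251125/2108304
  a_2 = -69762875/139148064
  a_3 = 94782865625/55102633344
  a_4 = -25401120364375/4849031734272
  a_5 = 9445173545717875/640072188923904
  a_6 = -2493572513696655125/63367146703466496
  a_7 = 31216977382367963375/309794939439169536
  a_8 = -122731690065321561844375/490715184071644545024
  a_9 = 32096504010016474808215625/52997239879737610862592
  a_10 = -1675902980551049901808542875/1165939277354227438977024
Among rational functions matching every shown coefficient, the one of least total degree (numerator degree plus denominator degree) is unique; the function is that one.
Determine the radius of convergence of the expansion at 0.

No rational of total degree below 9 reproduces all 11 coefficients; solving the [0/9] Pade equations on them gives f(η) = 14/(9*(η - 4)**3*(η**2 + 8*η/3 + 11/10)**3), whose expansion matches every shown term.
Denominator factor (η**2 + 8*η/3 + 11/10)^3: discriminant 122/45, real irrational roots -4/3 + (1/30)*sqrt(610) and -4/3 - (1/30)*sqrt(610); poles of order 3, moduli 4/3 - (1/30)*sqrt(610) and 4/3 + (1/30)*sqrt(610).
Denominator factor (η - 4)^3: pole of order 3 at 4, modulus 4.
The radius of convergence is the smallest modulus among the singular points: 4/3 - (1/30)*sqrt(610).

The radius of convergence is 4/3 - (1/30)*sqrt(610).


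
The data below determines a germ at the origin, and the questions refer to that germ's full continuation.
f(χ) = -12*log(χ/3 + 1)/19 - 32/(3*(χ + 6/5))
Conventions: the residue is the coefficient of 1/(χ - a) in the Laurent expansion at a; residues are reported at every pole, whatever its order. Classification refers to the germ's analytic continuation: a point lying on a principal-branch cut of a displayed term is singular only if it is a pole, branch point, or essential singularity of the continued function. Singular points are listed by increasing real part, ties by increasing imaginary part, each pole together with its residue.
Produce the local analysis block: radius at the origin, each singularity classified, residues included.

Radius of convergence at 0: 6/5.
At -3: a logarithmic branch point.
At -6/5: a pole of order 1; residue -32/3.

Denominator factor (χ + 6/5): pole of order 1 at -6/5, modulus 6/5.
Branch term (-12/19)*log(1 - χ/(-3)): its argument vanishes at χ = -3, a logarithmic branch point, modulus 3.
The radius of convergence is the smallest modulus among the singular points: 6/5.
The branch term is analytic at -6/5 and contributes nothing to the residue; only the rational part matters.
At the order-1 pole -6/5 set g(χ) = (χ - (-6/5))*(rational part) = -32/3.
Simple pole: residue = g(a) at a = -6/5, which is -32/3.
List the singular points by increasing real part (a conjugate pair: the negative imaginary part first).


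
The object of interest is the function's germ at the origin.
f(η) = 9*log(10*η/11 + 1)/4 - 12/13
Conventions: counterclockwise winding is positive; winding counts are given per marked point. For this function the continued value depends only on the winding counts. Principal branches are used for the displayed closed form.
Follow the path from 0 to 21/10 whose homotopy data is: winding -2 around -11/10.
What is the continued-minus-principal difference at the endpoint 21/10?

Continued minus principal equals -(9)*pi*i.

The rational part is single-valued and drops out of the difference; each branch term changes only by its own monodromy.
(9/4)*log(1 - η/(-11/10)): each positive loop around -11/10 adds 2*pi*i to the log, so winding -2 contributes (9/4)*(-2)*2*pi*i = -(9)*pi*i.
Summing the contributions at η = 21/10 gives -(9)*pi*i.


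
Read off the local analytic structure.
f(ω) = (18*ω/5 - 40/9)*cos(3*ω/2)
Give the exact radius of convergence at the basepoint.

The radius of convergence is infinite.

The factor cos(3*ω/2) is entire and contributes no finite singular point.
The polynomial part has no poles.
No finite singular points: the Taylor series at 0 converges everywhere.


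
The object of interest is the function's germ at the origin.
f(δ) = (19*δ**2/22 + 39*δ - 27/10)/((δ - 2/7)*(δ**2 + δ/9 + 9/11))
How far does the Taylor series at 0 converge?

The radius of convergence is 2/7.

Denominator factor (δ - 2/7): pole of order 1 at 2/7, modulus 2/7.
Denominator factor (δ**2 + δ/9 + 9/11): discriminant -2905/891, complex-conjugate roots (-1/18) + ((1/198)*sqrt(31955))*i and (-1/18) - ((1/198)*sqrt(31955))*i; poles of order 1, moduli (3/11)*sqrt(11) and (3/11)*sqrt(11).
The radius of convergence is the smallest modulus among the singular points: 2/7.


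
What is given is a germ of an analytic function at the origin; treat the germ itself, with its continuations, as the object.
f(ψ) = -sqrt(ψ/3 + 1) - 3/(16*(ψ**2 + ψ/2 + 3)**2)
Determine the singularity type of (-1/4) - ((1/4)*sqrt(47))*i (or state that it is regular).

The denominator factor ψ**2 + ψ/2 + 3 vanishes at (-1/4) - ((1/4)*sqrt(47))*i and appears to the power 2; the numerator there equals -3/16, nonzero, and no other factor vanishes.
The branch terms are analytic at this point.
Hence a pole whose order is the multiplicity, 2.

The point is a pole of order 2.


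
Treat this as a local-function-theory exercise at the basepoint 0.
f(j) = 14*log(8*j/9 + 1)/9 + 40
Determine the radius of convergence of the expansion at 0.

The radius of convergence is 9/8.

Branch term (14/9)*log(1 - j/(-9/8)): its argument vanishes at j = -9/8, a logarithmic branch point, modulus 9/8.
The radius of convergence is the smallest modulus among the singular points: 9/8.
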